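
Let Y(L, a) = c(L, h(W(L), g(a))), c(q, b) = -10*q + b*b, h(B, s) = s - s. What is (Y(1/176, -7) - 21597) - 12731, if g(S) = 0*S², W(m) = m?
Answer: -3020869/88 ≈ -34328.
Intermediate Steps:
g(S) = 0
h(B, s) = 0
c(q, b) = b² - 10*q (c(q, b) = -10*q + b² = b² - 10*q)
Y(L, a) = -10*L (Y(L, a) = 0² - 10*L = 0 - 10*L = -10*L)
(Y(1/176, -7) - 21597) - 12731 = (-10/176 - 21597) - 12731 = (-10*1/176 - 21597) - 12731 = (-5/88 - 21597) - 12731 = -1900541/88 - 12731 = -3020869/88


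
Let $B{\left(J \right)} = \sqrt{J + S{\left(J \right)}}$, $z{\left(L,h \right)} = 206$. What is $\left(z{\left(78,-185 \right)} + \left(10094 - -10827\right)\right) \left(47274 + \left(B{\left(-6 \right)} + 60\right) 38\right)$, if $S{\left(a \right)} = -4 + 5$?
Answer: $1046927358 + 802826 i \sqrt{5} \approx 1.0469 \cdot 10^{9} + 1.7952 \cdot 10^{6} i$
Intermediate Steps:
$S{\left(a \right)} = 1$
$B{\left(J \right)} = \sqrt{1 + J}$ ($B{\left(J \right)} = \sqrt{J + 1} = \sqrt{1 + J}$)
$\left(z{\left(78,-185 \right)} + \left(10094 - -10827\right)\right) \left(47274 + \left(B{\left(-6 \right)} + 60\right) 38\right) = \left(206 + \left(10094 - -10827\right)\right) \left(47274 + \left(\sqrt{1 - 6} + 60\right) 38\right) = \left(206 + \left(10094 + 10827\right)\right) \left(47274 + \left(\sqrt{-5} + 60\right) 38\right) = \left(206 + 20921\right) \left(47274 + \left(i \sqrt{5} + 60\right) 38\right) = 21127 \left(47274 + \left(60 + i \sqrt{5}\right) 38\right) = 21127 \left(47274 + \left(2280 + 38 i \sqrt{5}\right)\right) = 21127 \left(49554 + 38 i \sqrt{5}\right) = 1046927358 + 802826 i \sqrt{5}$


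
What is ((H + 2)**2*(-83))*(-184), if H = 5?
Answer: 748328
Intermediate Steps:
((H + 2)**2*(-83))*(-184) = ((5 + 2)**2*(-83))*(-184) = (7**2*(-83))*(-184) = (49*(-83))*(-184) = -4067*(-184) = 748328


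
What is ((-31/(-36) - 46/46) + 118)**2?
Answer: 18003049/1296 ≈ 13891.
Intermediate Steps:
((-31/(-36) - 46/46) + 118)**2 = ((-31*(-1/36) - 46*1/46) + 118)**2 = ((31/36 - 1) + 118)**2 = (-5/36 + 118)**2 = (4243/36)**2 = 18003049/1296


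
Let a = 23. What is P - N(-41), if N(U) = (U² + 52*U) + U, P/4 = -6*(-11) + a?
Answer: 848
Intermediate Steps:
P = 356 (P = 4*(-6*(-11) + 23) = 4*(66 + 23) = 4*89 = 356)
N(U) = U² + 53*U
P - N(-41) = 356 - (-41)*(53 - 41) = 356 - (-41)*12 = 356 - 1*(-492) = 356 + 492 = 848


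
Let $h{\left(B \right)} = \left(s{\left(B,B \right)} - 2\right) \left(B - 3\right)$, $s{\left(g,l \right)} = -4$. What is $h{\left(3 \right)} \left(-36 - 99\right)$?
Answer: $0$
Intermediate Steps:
$h{\left(B \right)} = 18 - 6 B$ ($h{\left(B \right)} = \left(-4 - 2\right) \left(B - 3\right) = - 6 \left(-3 + B\right) = 18 - 6 B$)
$h{\left(3 \right)} \left(-36 - 99\right) = \left(18 - 18\right) \left(-36 - 99\right) = \left(18 - 18\right) \left(-135\right) = 0 \left(-135\right) = 0$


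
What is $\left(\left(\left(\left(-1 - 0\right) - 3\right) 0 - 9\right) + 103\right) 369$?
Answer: $34686$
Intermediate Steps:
$\left(\left(\left(\left(-1 - 0\right) - 3\right) 0 - 9\right) + 103\right) 369 = \left(\left(\left(\left(-1 + 0\right) - 3\right) 0 - 9\right) + 103\right) 369 = \left(\left(\left(-1 - 3\right) 0 - 9\right) + 103\right) 369 = \left(\left(\left(-4\right) 0 - 9\right) + 103\right) 369 = \left(\left(0 - 9\right) + 103\right) 369 = \left(-9 + 103\right) 369 = 94 \cdot 369 = 34686$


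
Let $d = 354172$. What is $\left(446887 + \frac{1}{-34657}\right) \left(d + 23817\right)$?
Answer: $\frac{5854203957133662}{34657} \approx 1.6892 \cdot 10^{11}$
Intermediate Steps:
$\left(446887 + \frac{1}{-34657}\right) \left(d + 23817\right) = \left(446887 + \frac{1}{-34657}\right) \left(354172 + 23817\right) = \left(446887 - \frac{1}{34657}\right) 377989 = \frac{15487762758}{34657} \cdot 377989 = \frac{5854203957133662}{34657}$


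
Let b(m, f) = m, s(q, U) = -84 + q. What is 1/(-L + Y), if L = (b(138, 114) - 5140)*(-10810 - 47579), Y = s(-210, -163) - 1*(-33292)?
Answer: -1/292028780 ≈ -3.4243e-9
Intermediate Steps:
Y = 32998 (Y = (-84 - 210) - 1*(-33292) = -294 + 33292 = 32998)
L = 292061778 (L = (138 - 5140)*(-10810 - 47579) = -5002*(-58389) = 292061778)
1/(-L + Y) = 1/(-1*292061778 + 32998) = 1/(-292061778 + 32998) = 1/(-292028780) = -1/292028780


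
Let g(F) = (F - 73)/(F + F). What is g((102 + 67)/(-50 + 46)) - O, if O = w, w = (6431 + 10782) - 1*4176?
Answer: -4406045/338 ≈ -13036.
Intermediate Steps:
g(F) = (-73 + F)/(2*F) (g(F) = (-73 + F)/((2*F)) = (-73 + F)*(1/(2*F)) = (-73 + F)/(2*F))
w = 13037 (w = 17213 - 4176 = 13037)
O = 13037
g((102 + 67)/(-50 + 46)) - O = (-73 + (102 + 67)/(-50 + 46))/(2*(((102 + 67)/(-50 + 46)))) - 1*13037 = (-73 + 169/(-4))/(2*((169/(-4)))) - 13037 = (-73 + 169*(-¼))/(2*((169*(-¼)))) - 13037 = (-73 - 169/4)/(2*(-169/4)) - 13037 = (½)*(-4/169)*(-461/4) - 13037 = 461/338 - 13037 = -4406045/338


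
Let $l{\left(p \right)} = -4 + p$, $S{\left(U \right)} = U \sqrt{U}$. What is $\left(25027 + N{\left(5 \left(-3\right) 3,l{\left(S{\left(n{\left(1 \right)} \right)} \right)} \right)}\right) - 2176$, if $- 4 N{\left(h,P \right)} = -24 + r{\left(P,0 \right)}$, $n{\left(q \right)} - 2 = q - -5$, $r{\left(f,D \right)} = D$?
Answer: $22857$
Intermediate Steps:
$n{\left(q \right)} = 7 + q$ ($n{\left(q \right)} = 2 + \left(q - -5\right) = 2 + \left(q + 5\right) = 2 + \left(5 + q\right) = 7 + q$)
$S{\left(U \right)} = U^{\frac{3}{2}}$
$N{\left(h,P \right)} = 6$ ($N{\left(h,P \right)} = - \frac{-24 + 0}{4} = \left(- \frac{1}{4}\right) \left(-24\right) = 6$)
$\left(25027 + N{\left(5 \left(-3\right) 3,l{\left(S{\left(n{\left(1 \right)} \right)} \right)} \right)}\right) - 2176 = \left(25027 + 6\right) - 2176 = 25033 - 2176 = 22857$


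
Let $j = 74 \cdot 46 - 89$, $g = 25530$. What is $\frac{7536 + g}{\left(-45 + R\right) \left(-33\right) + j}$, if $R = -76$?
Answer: $\frac{1837}{406} \approx 4.5246$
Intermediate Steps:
$j = 3315$ ($j = 3404 - 89 = 3315$)
$\frac{7536 + g}{\left(-45 + R\right) \left(-33\right) + j} = \frac{7536 + 25530}{\left(-45 - 76\right) \left(-33\right) + 3315} = \frac{33066}{\left(-121\right) \left(-33\right) + 3315} = \frac{33066}{3993 + 3315} = \frac{33066}{7308} = 33066 \cdot \frac{1}{7308} = \frac{1837}{406}$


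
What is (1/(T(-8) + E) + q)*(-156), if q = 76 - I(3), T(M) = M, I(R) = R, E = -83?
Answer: -79704/7 ≈ -11386.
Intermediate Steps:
q = 73 (q = 76 - 1*3 = 76 - 3 = 73)
(1/(T(-8) + E) + q)*(-156) = (1/(-8 - 83) + 73)*(-156) = (1/(-91) + 73)*(-156) = (-1/91 + 73)*(-156) = (6642/91)*(-156) = -79704/7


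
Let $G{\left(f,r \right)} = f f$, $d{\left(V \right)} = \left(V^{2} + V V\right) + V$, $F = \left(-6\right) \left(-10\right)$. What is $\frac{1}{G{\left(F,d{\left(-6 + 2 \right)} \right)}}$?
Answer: $\frac{1}{3600} \approx 0.00027778$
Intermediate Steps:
$F = 60$
$d{\left(V \right)} = V + 2 V^{2}$ ($d{\left(V \right)} = \left(V^{2} + V^{2}\right) + V = 2 V^{2} + V = V + 2 V^{2}$)
$G{\left(f,r \right)} = f^{2}$
$\frac{1}{G{\left(F,d{\left(-6 + 2 \right)} \right)}} = \frac{1}{60^{2}} = \frac{1}{3600}$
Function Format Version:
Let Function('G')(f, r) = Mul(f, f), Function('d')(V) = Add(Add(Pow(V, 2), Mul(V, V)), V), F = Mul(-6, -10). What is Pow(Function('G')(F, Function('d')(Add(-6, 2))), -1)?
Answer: Rational(1, 3600) ≈ 0.00027778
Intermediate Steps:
F = 60
Function('d')(V) = Add(V, Mul(2, Pow(V, 2))) (Function('d')(V) = Add(Add(Pow(V, 2), Pow(V, 2)), V) = Add(Mul(2, Pow(V, 2)), V) = Add(V, Mul(2, Pow(V, 2))))
Function('G')(f, r) = Pow(f, 2)
Pow(Function('G')(F, Function('d')(Add(-6, 2))), -1) = Pow(Pow(60, 2), -1) = Pow(3600, -1) = Rational(1, 3600)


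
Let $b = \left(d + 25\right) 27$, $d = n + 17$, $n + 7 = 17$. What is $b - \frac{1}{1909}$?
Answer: $\frac{2680235}{1909} \approx 1404.0$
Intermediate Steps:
$n = 10$ ($n = -7 + 17 = 10$)
$d = 27$ ($d = 10 + 17 = 27$)
$b = 1404$ ($b = \left(27 + 25\right) 27 = 52 \cdot 27 = 1404$)
$b - \frac{1}{1909} = 1404 - \frac{1}{1909} = \frac{2680235}{1909}$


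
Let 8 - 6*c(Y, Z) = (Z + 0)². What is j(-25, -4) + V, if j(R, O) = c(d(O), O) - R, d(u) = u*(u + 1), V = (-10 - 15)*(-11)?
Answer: 896/3 ≈ 298.67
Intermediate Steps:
V = 275 (V = -25*(-11) = 275)
d(u) = u*(1 + u)
c(Y, Z) = 4/3 - Z²/6 (c(Y, Z) = 4/3 - (Z + 0)²/6 = 4/3 - Z²/6)
j(R, O) = 4/3 - R - O²/6 (j(R, O) = (4/3 - O²/6) - R = 4/3 - R - O²/6)
j(-25, -4) + V = (4/3 - 1*(-25) - ⅙*(-4)²) + 275 = (4/3 + 25 - ⅙*16) + 275 = (4/3 + 25 - 8/3) + 275 = 71/3 + 275 = 896/3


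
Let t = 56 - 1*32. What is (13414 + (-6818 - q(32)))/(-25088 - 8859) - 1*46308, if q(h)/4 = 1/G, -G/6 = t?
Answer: -56592873793/1222092 ≈ -46308.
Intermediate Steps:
t = 24 (t = 56 - 32 = 24)
G = -144 (G = -6*24 = -144)
q(h) = -1/36 (q(h) = 4/(-144) = 4*(-1/144) = -1/36)
(13414 + (-6818 - q(32)))/(-25088 - 8859) - 1*46308 = (13414 + (-6818 - 1*(-1/36)))/(-25088 - 8859) - 1*46308 = (13414 + (-6818 + 1/36))/(-33947) - 46308 = (13414 - 245447/36)*(-1/33947) - 46308 = (237457/36)*(-1/33947) - 46308 = -237457/1222092 - 46308 = -56592873793/1222092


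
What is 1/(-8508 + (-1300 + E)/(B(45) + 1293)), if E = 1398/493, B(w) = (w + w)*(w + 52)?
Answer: -4941339/42041551714 ≈ -0.00011753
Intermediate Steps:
B(w) = 2*w*(52 + w) (B(w) = (2*w)*(52 + w) = 2*w*(52 + w))
E = 1398/493 (E = 1398*(1/493) = 1398/493 ≈ 2.8357)
1/(-8508 + (-1300 + E)/(B(45) + 1293)) = 1/(-8508 + (-1300 + 1398/493)/(2*45*(52 + 45) + 1293)) = 1/(-8508 - 639502/(493*(2*45*97 + 1293))) = 1/(-8508 - 639502/(493*(8730 + 1293))) = 1/(-8508 - 639502/493/10023) = 1/(-8508 - 639502/493*1/10023) = 1/(-8508 - 639502/4941339) = 1/(-42041551714/4941339) = -4941339/42041551714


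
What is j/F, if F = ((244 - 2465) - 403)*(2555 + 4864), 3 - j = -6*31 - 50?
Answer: -239/19467456 ≈ -1.2277e-5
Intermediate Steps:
j = 239 (j = 3 - (-6*31 - 50) = 3 - (-186 - 50) = 3 - 1*(-236) = 3 + 236 = 239)
F = -19467456 (F = (-2221 - 403)*7419 = -2624*7419 = -19467456)
j/F = 239/(-19467456) = 239*(-1/19467456) = -239/19467456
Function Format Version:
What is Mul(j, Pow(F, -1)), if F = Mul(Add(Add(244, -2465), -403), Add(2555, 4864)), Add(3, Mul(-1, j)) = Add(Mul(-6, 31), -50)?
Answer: Rational(-239, 19467456) ≈ -1.2277e-5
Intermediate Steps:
j = 239 (j = Add(3, Mul(-1, Add(Mul(-6, 31), -50))) = Add(3, Mul(-1, Add(-186, -50))) = Add(3, Mul(-1, -236)) = Add(3, 236) = 239)
F = -19467456 (F = Mul(Add(-2221, -403), 7419) = Mul(-2624, 7419) = -19467456)
Mul(j, Pow(F, -1)) = Mul(239, Pow(-19467456, -1)) = Mul(239, Rational(-1, 19467456)) = Rational(-239, 19467456)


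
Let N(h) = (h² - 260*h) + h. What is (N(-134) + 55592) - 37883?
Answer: 70371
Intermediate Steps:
N(h) = h² - 259*h
(N(-134) + 55592) - 37883 = (-134*(-259 - 134) + 55592) - 37883 = (-134*(-393) + 55592) - 37883 = (52662 + 55592) - 37883 = 108254 - 37883 = 70371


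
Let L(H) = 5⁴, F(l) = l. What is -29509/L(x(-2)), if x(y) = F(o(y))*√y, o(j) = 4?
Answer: -29509/625 ≈ -47.214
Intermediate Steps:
x(y) = 4*√y
L(H) = 625
-29509/L(x(-2)) = -29509/625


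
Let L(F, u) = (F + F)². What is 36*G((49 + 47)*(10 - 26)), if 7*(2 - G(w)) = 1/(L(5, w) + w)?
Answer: 180945/2513 ≈ 72.004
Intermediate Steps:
L(F, u) = 4*F² (L(F, u) = (2*F)² = 4*F²)
G(w) = 2 - 1/(7*(100 + w)) (G(w) = 2 - 1/(7*(4*5² + w)) = 2 - 1/(7*(4*25 + w)) = 2 - 1/(7*(100 + w)))
36*G((49 + 47)*(10 - 26)) = 36*((1399 + 14*((49 + 47)*(10 - 26)))/(7*(100 + (49 + 47)*(10 - 26)))) = 36*((1399 + 14*(96*(-16)))/(7*(100 + 96*(-16)))) = 36*((1399 + 14*(-1536))/(7*(100 - 1536))) = 36*((⅐)*(1399 - 21504)/(-1436)) = 36*((⅐)*(-1/1436)*(-20105)) = 36*(20105/10052) = 180945/2513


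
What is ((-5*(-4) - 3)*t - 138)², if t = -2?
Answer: 29584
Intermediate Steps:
((-5*(-4) - 3)*t - 138)² = ((-5*(-4) - 3)*(-2) - 138)² = ((20 - 3)*(-2) - 138)² = (17*(-2) - 138)² = (-34 - 138)² = (-172)² = 29584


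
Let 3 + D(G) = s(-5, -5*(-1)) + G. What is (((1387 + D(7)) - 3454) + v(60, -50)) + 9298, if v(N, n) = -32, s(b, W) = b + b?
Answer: 7193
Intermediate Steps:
s(b, W) = 2*b
D(G) = -13 + G (D(G) = -3 + (2*(-5) + G) = -3 + (-10 + G) = -13 + G)
(((1387 + D(7)) - 3454) + v(60, -50)) + 9298 = (((1387 + (-13 + 7)) - 3454) - 32) + 9298 = (((1387 - 6) - 3454) - 32) + 9298 = ((1381 - 3454) - 32) + 9298 = (-2073 - 32) + 9298 = -2105 + 9298 = 7193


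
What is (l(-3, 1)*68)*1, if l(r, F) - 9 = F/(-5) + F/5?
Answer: 612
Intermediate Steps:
l(r, F) = 9 (l(r, F) = 9 + (F/(-5) + F/5) = 9 + (F*(-⅕) + F*(⅕)) = 9 + (-F/5 + F/5) = 9 + 0 = 9)
(l(-3, 1)*68)*1 = (9*68)*1 = 612*1 = 612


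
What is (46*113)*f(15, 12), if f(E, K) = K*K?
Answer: 748512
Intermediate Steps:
f(E, K) = K**2
(46*113)*f(15, 12) = (46*113)*12**2 = 5198*144 = 748512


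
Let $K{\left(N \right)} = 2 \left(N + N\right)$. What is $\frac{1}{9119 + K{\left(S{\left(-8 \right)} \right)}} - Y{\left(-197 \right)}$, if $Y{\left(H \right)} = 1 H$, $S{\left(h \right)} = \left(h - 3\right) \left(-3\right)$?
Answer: $\frac{1822448}{9251} \approx 197.0$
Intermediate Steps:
$S{\left(h \right)} = 9 - 3 h$ ($S{\left(h \right)} = \left(-3 + h\right) \left(-3\right) = 9 - 3 h$)
$Y{\left(H \right)} = H$
$K{\left(N \right)} = 4 N$ ($K{\left(N \right)} = 2 \cdot 2 N = 4 N$)
$\frac{1}{9119 + K{\left(S{\left(-8 \right)} \right)}} - Y{\left(-197 \right)} = \frac{1}{9119 + 4 \left(9 - -24\right)} - -197 = \frac{1}{9119 + 4 \left(9 + 24\right)} + 197 = \frac{1}{9119 + 4 \cdot 33} + 197 = \frac{1}{9119 + 132} + 197 = \frac{1}{9251} + 197 = \frac{1822448}{9251}$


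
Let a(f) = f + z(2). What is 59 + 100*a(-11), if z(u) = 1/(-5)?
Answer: -1061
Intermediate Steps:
z(u) = -1/5 (z(u) = 1*(-1/5) = -1/5)
a(f) = -1/5 + f (a(f) = f - 1/5 = -1/5 + f)
59 + 100*a(-11) = 59 + 100*(-1/5 - 11) = 59 + 100*(-56/5) = 59 - 1120 = -1061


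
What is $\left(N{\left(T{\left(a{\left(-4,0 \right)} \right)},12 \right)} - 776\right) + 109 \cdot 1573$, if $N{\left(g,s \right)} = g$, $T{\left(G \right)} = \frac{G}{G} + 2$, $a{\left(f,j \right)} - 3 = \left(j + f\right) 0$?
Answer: $170684$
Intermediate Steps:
$a{\left(f,j \right)} = 3$ ($a{\left(f,j \right)} = 3 + \left(j + f\right) 0 = 3 + \left(f + j\right) 0 = 3 + 0 = 3$)
$T{\left(G \right)} = 3$ ($T{\left(G \right)} = 1 + 2 = 3$)
$\left(N{\left(T{\left(a{\left(-4,0 \right)} \right)},12 \right)} - 776\right) + 109 \cdot 1573 = \left(3 - 776\right) + 109 \cdot 1573 = \left(3 - 776\right) + 171457 = -773 + 171457 = 170684$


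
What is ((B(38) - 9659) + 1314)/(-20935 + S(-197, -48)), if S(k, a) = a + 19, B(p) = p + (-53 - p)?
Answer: 4199/10482 ≈ 0.40059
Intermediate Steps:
B(p) = -53
S(k, a) = 19 + a
((B(38) - 9659) + 1314)/(-20935 + S(-197, -48)) = ((-53 - 9659) + 1314)/(-20935 + (19 - 48)) = (-9712 + 1314)/(-20935 - 29) = -8398/(-20964) = -8398*(-1/20964) = 4199/10482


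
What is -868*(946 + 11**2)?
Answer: -926156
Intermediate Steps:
-868*(946 + 11**2) = -868*(946 + 121) = -868*1067 = -926156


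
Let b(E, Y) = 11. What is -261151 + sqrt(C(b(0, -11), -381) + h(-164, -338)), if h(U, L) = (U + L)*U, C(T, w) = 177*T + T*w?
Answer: -261151 + 2*sqrt(20021) ≈ -2.6087e+5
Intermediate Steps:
h(U, L) = U*(L + U) (h(U, L) = (L + U)*U = U*(L + U))
-261151 + sqrt(C(b(0, -11), -381) + h(-164, -338)) = -261151 + sqrt(11*(177 - 381) - 164*(-338 - 164)) = -261151 + sqrt(11*(-204) - 164*(-502)) = -261151 + sqrt(-2244 + 82328) = -261151 + sqrt(80084) = -261151 + 2*sqrt(20021)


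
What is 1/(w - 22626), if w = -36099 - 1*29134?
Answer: -1/87859 ≈ -1.1382e-5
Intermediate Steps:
w = -65233 (w = -36099 - 29134 = -65233)
1/(w - 22626) = 1/(-65233 - 22626) = 1/(-87859) = -1/87859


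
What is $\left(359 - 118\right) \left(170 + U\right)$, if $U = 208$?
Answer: $91098$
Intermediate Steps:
$\left(359 - 118\right) \left(170 + U\right) = \left(359 - 118\right) \left(170 + 208\right) = 241 \cdot 378 = 91098$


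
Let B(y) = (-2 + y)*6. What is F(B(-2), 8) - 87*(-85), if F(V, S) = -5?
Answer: 7390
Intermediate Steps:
B(y) = -12 + 6*y
F(B(-2), 8) - 87*(-85) = -5 - 87*(-85) = -5 + 7395 = 7390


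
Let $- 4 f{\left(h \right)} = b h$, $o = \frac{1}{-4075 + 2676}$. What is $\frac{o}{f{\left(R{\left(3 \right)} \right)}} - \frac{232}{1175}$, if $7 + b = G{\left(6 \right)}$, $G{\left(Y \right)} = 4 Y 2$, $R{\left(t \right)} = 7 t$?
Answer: $- \frac{279448348}{1415333325} \approx -0.19744$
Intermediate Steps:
$o = - \frac{1}{1399}$ ($o = \frac{1}{-1399} = - \frac{1}{1399} \approx -0.0007148$)
$G{\left(Y \right)} = 8 Y$
$b = 41$ ($b = -7 + 8 \cdot 6 = -7 + 48 = 41$)
$f{\left(h \right)} = - \frac{41 h}{4}$
$\frac{o}{f{\left(R{\left(3 \right)} \right)}} - \frac{232}{1175} = - \frac{1}{1399 \left(- \frac{41 \cdot 7 \cdot 3}{4}\right)} - \frac{232}{1175} = - \frac{1}{1399 \left(\left(- \frac{41}{4}\right) 21\right)} - \frac{232}{1175} = - \frac{1}{1399 \left(- \frac{861}{4}\right)} - \frac{232}{1175} = \left(- \frac{1}{1399}\right) \left(- \frac{4}{861}\right) - \frac{232}{1175} = \frac{4}{1204539} - \frac{232}{1175} = - \frac{279448348}{1415333325}$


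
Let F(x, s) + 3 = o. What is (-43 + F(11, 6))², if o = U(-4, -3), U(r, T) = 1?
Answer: 2025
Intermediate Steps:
o = 1
F(x, s) = -2 (F(x, s) = -3 + 1 = -2)
(-43 + F(11, 6))² = (-43 - 2)² = (-45)² = 2025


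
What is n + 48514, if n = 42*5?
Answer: 48724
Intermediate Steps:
n = 210
n + 48514 = 210 + 48514 = 48724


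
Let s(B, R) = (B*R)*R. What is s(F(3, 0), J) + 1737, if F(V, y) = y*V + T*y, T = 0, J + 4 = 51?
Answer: 1737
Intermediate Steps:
J = 47 (J = -4 + 51 = 47)
F(V, y) = V*y (F(V, y) = y*V + 0*y = V*y + 0 = V*y)
s(B, R) = B*R²
s(F(3, 0), J) + 1737 = (3*0)*47² + 1737 = 0*2209 + 1737 = 0 + 1737 = 1737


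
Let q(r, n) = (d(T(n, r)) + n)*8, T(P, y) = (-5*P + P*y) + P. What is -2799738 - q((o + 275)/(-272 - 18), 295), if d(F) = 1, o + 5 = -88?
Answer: -2802106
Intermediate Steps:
o = -93 (o = -5 - 88 = -93)
T(P, y) = -4*P + P*y
q(r, n) = 8 + 8*n (q(r, n) = (1 + n)*8 = 8 + 8*n)
-2799738 - q((o + 275)/(-272 - 18), 295) = -2799738 - (8 + 8*295) = -2799738 - (8 + 2360) = -2799738 - 1*2368 = -2799738 - 2368 = -2802106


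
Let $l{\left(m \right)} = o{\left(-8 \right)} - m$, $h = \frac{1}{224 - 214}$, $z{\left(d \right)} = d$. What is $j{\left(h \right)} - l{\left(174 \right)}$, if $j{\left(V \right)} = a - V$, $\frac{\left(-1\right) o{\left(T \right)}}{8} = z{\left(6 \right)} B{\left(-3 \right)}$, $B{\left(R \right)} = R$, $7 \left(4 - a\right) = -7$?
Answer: $\frac{349}{10} \approx 34.9$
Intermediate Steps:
$a = 5$ ($a = 4 - -1 = 4 + 1 = 5$)
$o{\left(T \right)} = 144$ ($o{\left(T \right)} = - 8 \cdot 6 \left(-3\right) = \left(-8\right) \left(-18\right) = 144$)
$h = \frac{1}{10} \approx 0.1$
$l{\left(m \right)} = 144 - m$
$j{\left(V \right)} = 5 - V$
$j{\left(h \right)} - l{\left(174 \right)} = \left(5 - \frac{1}{10}\right) - \left(144 - 174\right) = \frac{49}{10} - -30 = \frac{49}{10} + 30 = \frac{349}{10}$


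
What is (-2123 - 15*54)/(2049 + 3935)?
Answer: -2933/5984 ≈ -0.49014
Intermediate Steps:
(-2123 - 15*54)/(2049 + 3935) = (-2123 - 810)/5984 = -2933*1/5984 = -2933/5984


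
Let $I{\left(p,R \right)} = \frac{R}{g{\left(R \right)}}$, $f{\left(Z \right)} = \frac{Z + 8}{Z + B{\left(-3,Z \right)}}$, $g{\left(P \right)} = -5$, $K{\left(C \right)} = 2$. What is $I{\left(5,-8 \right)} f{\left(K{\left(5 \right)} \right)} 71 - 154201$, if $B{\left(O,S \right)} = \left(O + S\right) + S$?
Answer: $- \frac{461467}{3} \approx -1.5382 \cdot 10^{5}$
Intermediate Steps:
$B{\left(O,S \right)} = O + 2 S$
$f{\left(Z \right)} = \frac{8 + Z}{-3 + 3 Z}$ ($f{\left(Z \right)} = \frac{Z + 8}{Z + \left(-3 + 2 Z\right)} = \frac{8 + Z}{-3 + 3 Z}$)
$I{\left(p,R \right)} = - \frac{R}{5}$ ($I{\left(p,R \right)} = \frac{R}{-5} = R \left(- \frac{1}{5}\right) = - \frac{R}{5}$)
$I{\left(5,-8 \right)} f{\left(K{\left(5 \right)} \right)} 71 - 154201 = \left(- \frac{1}{5}\right) \left(-8\right) \frac{8 + 2}{3 \left(-1 + 2\right)} 71 - 154201 = \frac{8 \cdot \frac{1}{3} \cdot 1^{-1} \cdot 10}{5} \cdot 71 - 154201 = \frac{8 \cdot \frac{1}{3} \cdot 1 \cdot 10}{5} \cdot 71 - 154201 = \frac{8}{5} \cdot \frac{10}{3} \cdot 71 - 154201 = \frac{16}{3} \cdot 71 - 154201 = \frac{1136}{3} - 154201 = - \frac{461467}{3}$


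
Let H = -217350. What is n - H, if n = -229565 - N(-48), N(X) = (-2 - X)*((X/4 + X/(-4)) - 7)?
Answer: -11893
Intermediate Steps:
N(X) = 14 + 7*X (N(X) = (-2 - X)*((X*(¼) + X*(-¼)) - 7) = (-2 - X)*((X/4 - X/4) - 7) = (-2 - X)*(0 - 7) = (-2 - X)*(-7) = 14 + 7*X)
n = -229243 (n = -229565 - (14 + 7*(-48)) = -229565 - (14 - 336) = -229565 - 1*(-322) = -229565 + 322 = -229243)
n - H = -229243 - 1*(-217350) = -229243 + 217350 = -11893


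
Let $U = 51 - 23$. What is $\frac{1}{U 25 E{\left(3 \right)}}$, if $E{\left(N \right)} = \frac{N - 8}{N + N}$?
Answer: $- \frac{3}{1750} \approx -0.0017143$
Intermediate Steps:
$U = 28$ ($U = 51 - 23 = 28$)
$E{\left(N \right)} = \frac{-8 + N}{2 N}$
$\frac{1}{U 25 E{\left(3 \right)}} = \frac{1}{28 \cdot 25 \frac{-8 + 3}{2 \cdot 3}} = \frac{1}{700 \cdot \frac{1}{2} \cdot \frac{1}{3} \left(-5\right)} = \frac{1}{700 \left(- \frac{5}{6}\right)} = \frac{1}{- \frac{1750}{3}} = - \frac{3}{1750}$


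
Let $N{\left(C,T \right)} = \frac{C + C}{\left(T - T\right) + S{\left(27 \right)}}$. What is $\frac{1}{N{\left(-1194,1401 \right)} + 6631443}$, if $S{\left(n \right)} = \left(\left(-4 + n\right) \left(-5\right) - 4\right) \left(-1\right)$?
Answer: $\frac{119}{789139329} \approx 1.508 \cdot 10^{-7}$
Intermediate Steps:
$S{\left(n \right)} = -16 + 5 n$ ($S{\left(n \right)} = \left(\left(20 - 5 n\right) - 4\right) \left(-1\right) = \left(16 - 5 n\right) \left(-1\right) = -16 + 5 n$)
$N{\left(C,T \right)} = \frac{2 C}{119}$ ($N{\left(C,T \right)} = \frac{C + C}{\left(T - T\right) + \left(-16 + 5 \cdot 27\right)} = \frac{2 C}{0 + \left(-16 + 135\right)} = \frac{2 C}{0 + 119} = \frac{2 C}{119}$)
$\frac{1}{N{\left(-1194,1401 \right)} + 6631443} = \frac{1}{\frac{2}{119} \left(-1194\right) + 6631443} = \frac{1}{- \frac{2388}{119} + 6631443} = \frac{1}{\frac{789139329}{119}} = \frac{119}{789139329}$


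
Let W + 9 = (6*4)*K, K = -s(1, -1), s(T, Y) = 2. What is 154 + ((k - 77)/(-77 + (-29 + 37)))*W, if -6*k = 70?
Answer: 5572/69 ≈ 80.754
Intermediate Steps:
k = -35/3 (k = -1/6*70 = -35/3 ≈ -11.667)
K = -2 (K = -1*2 = -2)
W = -57 (W = -9 + (6*4)*(-2) = -9 + 24*(-2) = -9 - 48 = -57)
154 + ((k - 77)/(-77 + (-29 + 37)))*W = 154 + ((-35/3 - 77)/(-77 + (-29 + 37)))*(-57) = 154 - 266/(3*(-77 + 8))*(-57) = 154 - 266/3/(-69)*(-57) = 154 - 266/3*(-1/69)*(-57) = 154 + (266/207)*(-57) = 154 - 5054/69 = 5572/69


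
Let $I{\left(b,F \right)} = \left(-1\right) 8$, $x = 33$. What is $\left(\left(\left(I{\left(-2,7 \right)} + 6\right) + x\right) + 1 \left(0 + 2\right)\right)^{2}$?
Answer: $1089$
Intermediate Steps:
$I{\left(b,F \right)} = -8$
$\left(\left(\left(I{\left(-2,7 \right)} + 6\right) + x\right) + 1 \left(0 + 2\right)\right)^{2} = \left(\left(\left(-8 + 6\right) + 33\right) + 1 \left(0 + 2\right)\right)^{2} = \left(\left(-2 + 33\right) + 1 \cdot 2\right)^{2} = \left(31 + 2\right)^{2} = 33^{2} = 1089$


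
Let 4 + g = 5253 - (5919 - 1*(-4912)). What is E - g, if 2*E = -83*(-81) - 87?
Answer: 8900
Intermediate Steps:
g = -5582 (g = -4 + (5253 - (5919 - 1*(-4912))) = -4 + (5253 - (5919 + 4912)) = -4 + (5253 - 1*10831) = -4 + (5253 - 10831) = -4 - 5578 = -5582)
E = 3318 (E = (-83*(-81) - 87)/2 = (6723 - 87)/2 = (½)*6636 = 3318)
E - g = 3318 - 1*(-5582) = 3318 + 5582 = 8900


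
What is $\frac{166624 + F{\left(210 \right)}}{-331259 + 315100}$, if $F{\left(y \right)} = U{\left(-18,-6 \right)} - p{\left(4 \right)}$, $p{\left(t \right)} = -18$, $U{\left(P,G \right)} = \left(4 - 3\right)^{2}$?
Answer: $- \frac{166643}{16159} \approx -10.313$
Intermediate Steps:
$U{\left(P,G \right)} = 1$ ($U{\left(P,G \right)} = 1^{2} = 1$)
$F{\left(y \right)} = 19$ ($F{\left(y \right)} = 1 - -18 = 1 + 18 = 19$)
$\frac{166624 + F{\left(210 \right)}}{-331259 + 315100} = \frac{166624 + 19}{-331259 + 315100} = \frac{166643}{-16159} = 166643 \left(- \frac{1}{16159}\right) = - \frac{166643}{16159}$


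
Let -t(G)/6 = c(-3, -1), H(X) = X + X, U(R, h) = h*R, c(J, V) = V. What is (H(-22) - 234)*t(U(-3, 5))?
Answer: -1668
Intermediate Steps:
U(R, h) = R*h
H(X) = 2*X
t(G) = 6 (t(G) = -6*(-1) = 6)
(H(-22) - 234)*t(U(-3, 5)) = (2*(-22) - 234)*6 = (-44 - 234)*6 = -278*6 = -1668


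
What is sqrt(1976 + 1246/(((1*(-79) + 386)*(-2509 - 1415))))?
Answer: sqrt(79656085546286)/200778 ≈ 44.452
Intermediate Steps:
sqrt(1976 + 1246/(((1*(-79) + 386)*(-2509 - 1415)))) = sqrt(1976 + 1246/(((-79 + 386)*(-3924)))) = sqrt(1976 + 1246/((307*(-3924)))) = sqrt(1976 + 1246/(-1204668)) = sqrt(1976 + 1246*(-1/1204668)) = sqrt(1976 - 623/602334) = sqrt(1190211361/602334) = sqrt(79656085546286)/200778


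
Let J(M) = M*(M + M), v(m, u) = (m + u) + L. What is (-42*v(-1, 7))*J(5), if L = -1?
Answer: -10500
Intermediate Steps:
v(m, u) = -1 + m + u (v(m, u) = (m + u) - 1 = -1 + m + u)
J(M) = 2*M² (J(M) = M*(2*M) = 2*M²)
(-42*v(-1, 7))*J(5) = (-42*(-1 - 1 + 7))*(2*5²) = (-42*5)*(2*25) = -210*50 = -10500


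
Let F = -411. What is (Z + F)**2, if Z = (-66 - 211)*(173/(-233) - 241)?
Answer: 240452751758521/54289 ≈ 4.4291e+9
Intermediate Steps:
Z = 15602302/233 (Z = -277*(173*(-1/233) - 241) = -277*(-173/233 - 241) = -277*(-56326/233) = 15602302/233 ≈ 66963.)
(Z + F)**2 = (15602302/233 - 411)**2 = (15506539/233)**2 = 240452751758521/54289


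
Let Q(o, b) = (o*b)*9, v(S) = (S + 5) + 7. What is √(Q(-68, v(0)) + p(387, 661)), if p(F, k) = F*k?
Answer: 3*√27607 ≈ 498.46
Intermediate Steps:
v(S) = 12 + S (v(S) = (5 + S) + 7 = 12 + S)
Q(o, b) = 9*b*o (Q(o, b) = (b*o)*9 = 9*b*o)
√(Q(-68, v(0)) + p(387, 661)) = √(9*(12 + 0)*(-68) + 387*661) = √(9*12*(-68) + 255807) = √(-7344 + 255807) = √248463 = 3*√27607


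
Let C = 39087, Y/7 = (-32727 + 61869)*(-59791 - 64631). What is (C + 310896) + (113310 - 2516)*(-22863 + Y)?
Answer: -2812102879338831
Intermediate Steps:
Y = -25381341468 (Y = 7*((-32727 + 61869)*(-59791 - 64631)) = 7*(29142*(-124422)) = 7*(-3625905924) = -25381341468)
(C + 310896) + (113310 - 2516)*(-22863 + Y) = (39087 + 310896) + (113310 - 2516)*(-22863 - 25381341468) = 349983 + 110794*(-25381364331) = 349983 - 2812102879688814 = -2812102879338831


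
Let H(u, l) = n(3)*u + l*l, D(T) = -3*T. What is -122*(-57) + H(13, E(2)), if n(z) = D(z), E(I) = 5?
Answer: 6862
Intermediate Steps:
n(z) = -3*z
H(u, l) = l² - 9*u (H(u, l) = (-3*3)*u + l*l = -9*u + l² = l² - 9*u)
-122*(-57) + H(13, E(2)) = -122*(-57) + (5² - 9*13) = 6954 + (25 - 117) = 6954 - 92 = 6862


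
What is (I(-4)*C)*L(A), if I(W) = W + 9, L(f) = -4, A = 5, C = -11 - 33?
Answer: 880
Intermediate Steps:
C = -44
I(W) = 9 + W
(I(-4)*C)*L(A) = ((9 - 4)*(-44))*(-4) = (5*(-44))*(-4) = -220*(-4) = 880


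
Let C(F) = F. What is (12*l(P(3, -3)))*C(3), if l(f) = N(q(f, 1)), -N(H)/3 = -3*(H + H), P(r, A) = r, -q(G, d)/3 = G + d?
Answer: -7776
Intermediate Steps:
q(G, d) = -3*G - 3*d (q(G, d) = -3*(G + d) = -3*G - 3*d)
N(H) = 18*H (N(H) = -(-9)*(H + H) = -(-9)*2*H = -(-18)*H = 18*H)
l(f) = -54 - 54*f (l(f) = 18*(-3*f - 3*1) = 18*(-3*f - 3) = 18*(-3 - 3*f) = -54 - 54*f)
(12*l(P(3, -3)))*C(3) = (12*(-54 - 54*3))*3 = (12*(-54 - 162))*3 = (12*(-216))*3 = -2592*3 = -7776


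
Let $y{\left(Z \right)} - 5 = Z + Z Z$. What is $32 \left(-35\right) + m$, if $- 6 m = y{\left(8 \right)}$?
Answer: $- \frac{6797}{6} \approx -1132.8$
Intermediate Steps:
$y{\left(Z \right)} = 5 + Z + Z^{2}$ ($y{\left(Z \right)} = 5 + \left(Z + Z Z\right) = 5 + \left(Z + Z^{2}\right) = 5 + Z + Z^{2}$)
$m = - \frac{77}{6}$ ($m = - \frac{5 + 8 + 8^{2}}{6} = - \frac{5 + 8 + 64}{6} = \left(- \frac{1}{6}\right) 77 = - \frac{77}{6} \approx -12.833$)
$32 \left(-35\right) + m = 32 \left(-35\right) - \frac{77}{6} = -1120 - \frac{77}{6} = - \frac{6797}{6}$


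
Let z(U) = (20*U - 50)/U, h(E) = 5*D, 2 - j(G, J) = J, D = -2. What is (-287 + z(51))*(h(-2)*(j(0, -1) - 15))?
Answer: -546680/17 ≈ -32158.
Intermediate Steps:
j(G, J) = 2 - J
h(E) = -10 (h(E) = 5*(-2) = -10)
z(U) = (-50 + 20*U)/U
(-287 + z(51))*(h(-2)*(j(0, -1) - 15)) = (-287 + (20 - 50/51))*(-10*((2 - 1*(-1)) - 15)) = (-287 + (20 - 50*1/51))*(-10*((2 + 1) - 15)) = (-287 + (20 - 50/51))*(-10*(3 - 15)) = (-287 + 970/51)*(-10*(-12)) = -13667/51*120 = -546680/17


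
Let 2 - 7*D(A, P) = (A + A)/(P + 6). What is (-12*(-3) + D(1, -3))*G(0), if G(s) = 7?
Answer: 760/3 ≈ 253.33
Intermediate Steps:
D(A, P) = 2/7 - 2*A/(7*(6 + P)) (D(A, P) = 2/7 - (A + A)/(7*(P + 6)) = 2/7 - 2*A/(7*(6 + P)))
(-12*(-3) + D(1, -3))*G(0) = (-12*(-3) + 2*(6 - 3 - 1*1)/(7*(6 - 3)))*7 = (36 + (2/7)*(6 - 3 - 1)/3)*7 = (36 + (2/7)*(⅓)*2)*7 = (36 + 4/21)*7 = (760/21)*7 = 760/3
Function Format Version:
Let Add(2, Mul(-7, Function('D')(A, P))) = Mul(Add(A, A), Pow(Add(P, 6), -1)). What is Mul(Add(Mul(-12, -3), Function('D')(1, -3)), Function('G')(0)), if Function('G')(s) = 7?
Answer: Rational(760, 3) ≈ 253.33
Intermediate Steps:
Function('D')(A, P) = Add(Rational(2, 7), Mul(Rational(-2, 7), A, Pow(Add(6, P), -1))) (Function('D')(A, P) = Add(Rational(2, 7), Mul(Rational(-1, 7), Mul(Add(A, A), Pow(Add(P, 6), -1)))) = Add(Rational(2, 7), Mul(Rational(-1, 7), Mul(Mul(2, A), Pow(Add(6, P), -1)))) = Add(Rational(2, 7), Mul(Rational(-1, 7), Mul(2, A, Pow(Add(6, P), -1)))) = Add(Rational(2, 7), Mul(Rational(-2, 7), A, Pow(Add(6, P), -1))))
Mul(Add(Mul(-12, -3), Function('D')(1, -3)), Function('G')(0)) = Mul(Add(Mul(-12, -3), Mul(Rational(2, 7), Pow(Add(6, -3), -1), Add(6, -3, Mul(-1, 1)))), 7) = Mul(Add(36, Mul(Rational(2, 7), Pow(3, -1), Add(6, -3, -1))), 7) = Mul(Add(36, Mul(Rational(2, 7), Rational(1, 3), 2)), 7) = Mul(Add(36, Rational(4, 21)), 7) = Mul(Rational(760, 21), 7) = Rational(760, 3)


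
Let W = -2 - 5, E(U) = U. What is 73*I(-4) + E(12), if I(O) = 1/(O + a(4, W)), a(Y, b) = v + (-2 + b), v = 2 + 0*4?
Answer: 59/11 ≈ 5.3636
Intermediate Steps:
v = 2 (v = 2 + 0 = 2)
W = -7
a(Y, b) = b (a(Y, b) = 2 + (-2 + b) = b)
I(O) = 1/(-7 + O) (I(O) = 1/(O - 7) = 1/(-7 + O))
73*I(-4) + E(12) = 73/(-7 - 4) + 12 = 73/(-11) + 12 = 73*(-1/11) + 12 = -73/11 + 12 = 59/11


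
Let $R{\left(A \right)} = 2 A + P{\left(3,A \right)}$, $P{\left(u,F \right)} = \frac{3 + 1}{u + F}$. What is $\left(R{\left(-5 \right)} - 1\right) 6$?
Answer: $-78$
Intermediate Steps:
$P{\left(u,F \right)} = \frac{4}{F + u}$
$R{\left(A \right)} = 2 A + \frac{4}{3 + A}$ ($R{\left(A \right)} = 2 A + \frac{4}{A + 3} = 2 A + \frac{4}{3 + A}$)
$\left(R{\left(-5 \right)} - 1\right) 6 = \left(\frac{2 \left(2 - 5 \left(3 - 5\right)\right)}{3 - 5} - 1\right) 6 = \left(\frac{2 \left(2 - -10\right)}{-2} - 1\right) 6 = \left(2 \left(- \frac{1}{2}\right) \left(2 + 10\right) - 1\right) 6 = \left(2 \left(- \frac{1}{2}\right) 12 - 1\right) 6 = \left(-12 - 1\right) 6 = \left(-13\right) 6 = -78$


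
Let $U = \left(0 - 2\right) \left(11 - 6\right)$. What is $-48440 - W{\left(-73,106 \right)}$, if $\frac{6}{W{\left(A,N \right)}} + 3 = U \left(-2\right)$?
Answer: $- \frac{823486}{17} \approx -48440.0$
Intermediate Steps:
$U = -10$ ($U = \left(-2\right) 5 = -10$)
$W{\left(A,N \right)} = \frac{6}{17}$ ($W{\left(A,N \right)} = \frac{6}{-3 - -20} = \frac{6}{-3 + 20} = \frac{6}{17}$)
$-48440 - W{\left(-73,106 \right)} = -48440 - \frac{6}{17} = - \frac{823486}{17}$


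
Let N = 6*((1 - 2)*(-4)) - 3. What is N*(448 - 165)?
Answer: 5943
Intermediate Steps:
N = 21 (N = 6*(-1*(-4)) - 3 = 6*4 - 3 = 24 - 3 = 21)
N*(448 - 165) = 21*(448 - 165) = 21*283 = 5943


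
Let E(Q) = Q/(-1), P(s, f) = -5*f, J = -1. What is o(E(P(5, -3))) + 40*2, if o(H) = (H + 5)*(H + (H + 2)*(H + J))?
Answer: -1850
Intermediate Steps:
E(Q) = -Q (E(Q) = Q*(-1) = -Q)
o(H) = (5 + H)*(H + (-1 + H)*(2 + H)) (o(H) = (H + 5)*(H + (H + 2)*(H - 1)) = (5 + H)*(H + (2 + H)*(-1 + H)) = (5 + H)*(H + (-1 + H)*(2 + H)))
o(E(P(5, -3))) + 40*2 = (-10 + (-(-5)*(-3))³ + 7*(-(-5)*(-3))² + 8*(-(-5)*(-3))) + 40*2 = (-10 + (-1*15)³ + 7*(-1*15)² + 8*(-1*15)) + 80 = (-10 + (-15)³ + 7*(-15)² + 8*(-15)) + 80 = (-10 - 3375 + 7*225 - 120) + 80 = (-10 - 3375 + 1575 - 120) + 80 = -1930 + 80 = -1850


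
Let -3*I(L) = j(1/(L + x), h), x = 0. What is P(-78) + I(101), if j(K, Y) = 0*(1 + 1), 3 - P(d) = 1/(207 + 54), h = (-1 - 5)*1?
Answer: 782/261 ≈ 2.9962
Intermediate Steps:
h = -6 (h = -6*1 = -6)
P(d) = 782/261 (P(d) = 3 - 1/(207 + 54) = 3 - 1/261 = 782/261)
j(K, Y) = 0 (j(K, Y) = 0*2 = 0)
I(L) = 0 (I(L) = -⅓*0 = 0)
P(-78) + I(101) = 782/261 + 0 = 782/261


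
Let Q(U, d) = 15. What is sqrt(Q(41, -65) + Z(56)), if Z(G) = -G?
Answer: I*sqrt(41) ≈ 6.4031*I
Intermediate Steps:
sqrt(Q(41, -65) + Z(56)) = sqrt(15 - 1*56) = sqrt(15 - 56) = sqrt(-41) = I*sqrt(41)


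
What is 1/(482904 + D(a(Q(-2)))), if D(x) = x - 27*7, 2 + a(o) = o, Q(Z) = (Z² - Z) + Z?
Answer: 1/482717 ≈ 2.0716e-6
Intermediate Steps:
Q(Z) = Z²
a(o) = -2 + o
D(x) = -189 + x (D(x) = x - 189 = -189 + x)
1/(482904 + D(a(Q(-2)))) = 1/(482904 + (-189 + (-2 + (-2)²))) = 1/(482904 + (-189 + (-2 + 4))) = 1/(482904 + (-189 + 2)) = 1/(482904 - 187) = 1/482717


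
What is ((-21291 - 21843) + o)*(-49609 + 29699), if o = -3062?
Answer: 919762360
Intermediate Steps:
((-21291 - 21843) + o)*(-49609 + 29699) = ((-21291 - 21843) - 3062)*(-49609 + 29699) = (-43134 - 3062)*(-19910) = -46196*(-19910) = 919762360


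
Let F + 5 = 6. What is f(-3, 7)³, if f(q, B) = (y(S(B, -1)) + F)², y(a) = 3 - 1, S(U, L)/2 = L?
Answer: 729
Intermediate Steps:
F = 1 (F = -5 + 6 = 1)
S(U, L) = 2*L
y(a) = 2
f(q, B) = 9 (f(q, B) = (2 + 1)² = 3² = 9)
f(-3, 7)³ = 9³ = 729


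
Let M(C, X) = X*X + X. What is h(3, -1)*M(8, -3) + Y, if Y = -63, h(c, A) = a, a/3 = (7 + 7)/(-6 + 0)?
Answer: -105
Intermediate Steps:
a = -7 (a = 3*((7 + 7)/(-6 + 0)) = 3*(14/(-6)) = 3*(14*(-⅙)) = 3*(-7/3) = -7)
h(c, A) = -7
M(C, X) = X + X² (M(C, X) = X² + X = X + X²)
h(3, -1)*M(8, -3) + Y = -(-21)*(1 - 3) - 63 = -(-21)*(-2) - 63 = -7*6 - 63 = -42 - 63 = -105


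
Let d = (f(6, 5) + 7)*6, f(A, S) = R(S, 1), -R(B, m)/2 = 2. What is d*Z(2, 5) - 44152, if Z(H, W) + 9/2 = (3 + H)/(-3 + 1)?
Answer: -44278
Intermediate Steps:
R(B, m) = -4 (R(B, m) = -2*2 = -4)
f(A, S) = -4
Z(H, W) = -6 - H/2 (Z(H, W) = -9/2 + (3 + H)/(-3 + 1) = -9/2 + (3 + H)/(-2) = -9/2 + (3 + H)*(-½) = -9/2 + (-3/2 - H/2) = -6 - H/2)
d = 18 (d = (-4 + 7)*6 = 3*6 = 18)
d*Z(2, 5) - 44152 = 18*(-6 - ½*2) - 44152 = 18*(-6 - 1) - 44152 = 18*(-7) - 44152 = -126 - 44152 = -44278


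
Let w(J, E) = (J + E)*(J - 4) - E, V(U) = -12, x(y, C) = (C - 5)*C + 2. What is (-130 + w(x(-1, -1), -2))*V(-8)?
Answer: 1248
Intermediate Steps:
x(y, C) = 2 + C*(-5 + C) (x(y, C) = (-5 + C)*C + 2 = C*(-5 + C) + 2 = 2 + C*(-5 + C))
w(J, E) = -E + (-4 + J)*(E + J) (w(J, E) = (E + J)*(-4 + J) - E = (-4 + J)*(E + J) - E = -E + (-4 + J)*(E + J))
(-130 + w(x(-1, -1), -2))*V(-8) = (-130 + ((2 + (-1)**2 - 5*(-1))**2 - 5*(-2) - 4*(2 + (-1)**2 - 5*(-1)) - 2*(2 + (-1)**2 - 5*(-1))))*(-12) = (-130 + ((2 + 1 + 5)**2 + 10 - 4*(2 + 1 + 5) - 2*(2 + 1 + 5)))*(-12) = (-130 + (8**2 + 10 - 4*8 - 2*8))*(-12) = (-130 + (64 + 10 - 32 - 16))*(-12) = (-130 + 26)*(-12) = -104*(-12) = 1248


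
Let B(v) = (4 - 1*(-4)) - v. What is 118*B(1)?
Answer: 826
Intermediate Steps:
B(v) = 8 - v (B(v) = (4 + 4) - v = 8 - v)
118*B(1) = 118*(8 - 1*1) = 118*(8 - 1) = 118*7 = 826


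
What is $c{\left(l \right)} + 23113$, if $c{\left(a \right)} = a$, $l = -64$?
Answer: $23049$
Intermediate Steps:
$c{\left(l \right)} + 23113 = -64 + 23113 = 23049$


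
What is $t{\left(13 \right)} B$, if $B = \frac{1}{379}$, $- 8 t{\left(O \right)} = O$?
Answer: $- \frac{13}{3032} \approx -0.0042876$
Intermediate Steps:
$t{\left(O \right)} = - \frac{O}{8}$
$B = \frac{1}{379} \approx 0.0026385$
$t{\left(13 \right)} B = \left(- \frac{1}{8}\right) 13 \cdot \frac{1}{379} = \left(- \frac{13}{8}\right) \frac{1}{379} = - \frac{13}{3032}$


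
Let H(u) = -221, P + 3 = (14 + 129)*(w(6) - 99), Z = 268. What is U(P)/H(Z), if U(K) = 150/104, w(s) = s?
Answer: -75/11492 ≈ -0.0065263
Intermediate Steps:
P = -13302 (P = -3 + (14 + 129)*(6 - 99) = -3 + 143*(-93) = -3 - 13299 = -13302)
U(K) = 75/52 (U(K) = 150*(1/104) = 75/52)
U(P)/H(Z) = (75/52)/(-221) = (75/52)*(-1/221) = -75/11492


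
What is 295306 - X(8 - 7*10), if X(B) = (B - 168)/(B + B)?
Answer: 18308857/62 ≈ 2.9530e+5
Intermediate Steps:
X(B) = (-168 + B)/(2*B) (X(B) = (-168 + B)/((2*B)) = (-168 + B)*(1/(2*B)) = (-168 + B)/(2*B))
295306 - X(8 - 7*10) = 295306 - (-168 + (8 - 7*10))/(2*(8 - 7*10)) = 295306 - (-168 + (8 - 70))/(2*(8 - 70)) = 295306 - (-168 - 62)/(2*(-62)) = 295306 - (-1)*(-230)/(2*62) = 295306 - 1*115/62 = 295306 - 115/62 = 18308857/62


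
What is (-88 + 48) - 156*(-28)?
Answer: 4328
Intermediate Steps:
(-88 + 48) - 156*(-28) = -40 + 4368 = 4328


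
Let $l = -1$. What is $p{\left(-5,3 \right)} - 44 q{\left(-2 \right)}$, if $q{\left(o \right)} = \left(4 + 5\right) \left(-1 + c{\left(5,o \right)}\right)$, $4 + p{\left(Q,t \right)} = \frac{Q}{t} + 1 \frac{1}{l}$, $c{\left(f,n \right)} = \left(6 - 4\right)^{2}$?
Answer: $- \frac{3584}{3} \approx -1194.7$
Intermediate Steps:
$c{\left(f,n \right)} = 4$ ($c{\left(f,n \right)} = 2^{2} = 4$)
$p{\left(Q,t \right)} = -5 + \frac{Q}{t}$ ($p{\left(Q,t \right)} = -4 + \left(\frac{Q}{t} + 1 \frac{1}{-1}\right) = -4 + \left(\frac{Q}{t} + 1 \left(-1\right)\right) = -4 + \left(\frac{Q}{t} - 1\right) = -4 + \left(-1 + \frac{Q}{t}\right) = -5 + \frac{Q}{t}$)
$q{\left(o \right)} = 27$ ($q{\left(o \right)} = \left(4 + 5\right) \left(-1 + 4\right) = 9 \cdot 3 = 27$)
$p{\left(-5,3 \right)} - 44 q{\left(-2 \right)} = \left(-5 - \frac{5}{3}\right) - 1188 = - \frac{20}{3} - 1188 = - \frac{3584}{3}$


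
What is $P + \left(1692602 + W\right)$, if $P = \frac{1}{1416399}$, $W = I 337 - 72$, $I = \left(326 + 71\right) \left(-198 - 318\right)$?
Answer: $- \frac{95383982799005}{1416399} \approx -6.7343 \cdot 10^{7}$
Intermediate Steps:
$I = -204852$ ($I = 397 \left(-516\right) = -204852$)
$W = -69035196$ ($W = \left(-204852\right) 337 - 72 = -69035124 - 72 = -69035196$)
$P = \frac{1}{1416399} \approx 7.0602 \cdot 10^{-7}$
$P + \left(1692602 + W\right) = \frac{1}{1416399} + \left(1692602 - 69035196\right) = \frac{1}{1416399} - 67342594 = - \frac{95383982799005}{1416399}$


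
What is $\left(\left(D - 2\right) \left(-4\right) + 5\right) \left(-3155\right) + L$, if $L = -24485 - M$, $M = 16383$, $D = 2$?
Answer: $-56643$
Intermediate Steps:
$L = -40868$ ($L = -24485 - 16383 = -40868$)
$\left(\left(D - 2\right) \left(-4\right) + 5\right) \left(-3155\right) + L = \left(\left(2 - 2\right) \left(-4\right) + 5\right) \left(-3155\right) - 40868 = \left(0 \left(-4\right) + 5\right) \left(-3155\right) - 40868 = \left(0 + 5\right) \left(-3155\right) - 40868 = 5 \left(-3155\right) - 40868 = -15775 - 40868 = -56643$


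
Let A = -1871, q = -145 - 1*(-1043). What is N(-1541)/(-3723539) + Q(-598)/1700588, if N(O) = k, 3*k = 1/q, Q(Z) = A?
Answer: -9384201609037/8529481133035404 ≈ -0.0011002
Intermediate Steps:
q = 898 (q = -145 + 1043 = 898)
Q(Z) = -1871
k = 1/2694 (k = (1/3)/898 = (1/3)*(1/898) = 1/2694 ≈ 0.00037120)
N(O) = 1/2694
N(-1541)/(-3723539) + Q(-598)/1700588 = (1/2694)/(-3723539) - 1871/1700588 = (1/2694)*(-1/3723539) - 1871*1/1700588 = -1/10031214066 - 1871/1700588 = -9384201609037/8529481133035404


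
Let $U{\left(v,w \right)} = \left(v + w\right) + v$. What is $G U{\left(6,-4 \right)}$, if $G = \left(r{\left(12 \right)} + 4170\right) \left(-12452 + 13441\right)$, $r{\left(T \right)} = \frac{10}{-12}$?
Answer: $\frac{98959340}{3} \approx 3.2986 \cdot 10^{7}$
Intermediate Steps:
$r{\left(T \right)} = - \frac{5}{6}$ ($r{\left(T \right)} = 10 \left(- \frac{1}{12}\right) = - \frac{5}{6}$)
$U{\left(v,w \right)} = w + 2 v$
$G = \frac{24739835}{6}$ ($G = \left(- \frac{5}{6} + 4170\right) \left(-12452 + 13441\right) = \frac{25015}{6} \cdot 989 = \frac{24739835}{6} \approx 4.1233 \cdot 10^{6}$)
$G U{\left(6,-4 \right)} = \frac{24739835 \left(-4 + 2 \cdot 6\right)}{6} = \frac{24739835 \left(-4 + 12\right)}{6} = \frac{24739835}{6} \cdot 8 = \frac{98959340}{3}$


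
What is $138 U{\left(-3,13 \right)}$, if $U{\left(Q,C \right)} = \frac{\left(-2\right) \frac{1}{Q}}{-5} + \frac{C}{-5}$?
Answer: $- \frac{1886}{5} \approx -377.2$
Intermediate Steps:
$U{\left(Q,C \right)} = - \frac{C}{5} + \frac{2}{5 Q}$ ($U{\left(Q,C \right)} = - \frac{2}{Q} \left(- \frac{1}{5}\right) + C \left(- \frac{1}{5}\right) = \frac{2}{5 Q} - \frac{C}{5} = - \frac{C}{5} + \frac{2}{5 Q}$)
$138 U{\left(-3,13 \right)} = 138 \frac{2 - 13 \left(-3\right)}{5 \left(-3\right)} = 138 \cdot \frac{1}{5} \left(- \frac{1}{3}\right) \left(2 + 39\right) = 138 \cdot \frac{1}{5} \left(- \frac{1}{3}\right) 41 = 138 \left(- \frac{41}{15}\right) = - \frac{1886}{5}$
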